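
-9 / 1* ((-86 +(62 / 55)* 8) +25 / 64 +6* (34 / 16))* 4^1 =2022489 / 880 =2298.28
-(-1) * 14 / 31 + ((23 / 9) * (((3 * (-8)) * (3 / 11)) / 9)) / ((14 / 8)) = -13114 / 21483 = -0.61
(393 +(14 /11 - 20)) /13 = 4117 /143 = 28.79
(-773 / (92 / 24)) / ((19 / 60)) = -278280 / 437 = -636.80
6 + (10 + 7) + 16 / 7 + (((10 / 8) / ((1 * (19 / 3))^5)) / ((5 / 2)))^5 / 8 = 4217482172626259929082860592050236789 / 166793080273354912449604421622654208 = 25.29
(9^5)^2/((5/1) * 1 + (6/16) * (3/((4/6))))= 55788550416/107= 521388321.64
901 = 901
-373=-373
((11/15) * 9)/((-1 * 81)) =-11/135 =-0.08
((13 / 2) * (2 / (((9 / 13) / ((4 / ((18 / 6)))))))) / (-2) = -338 / 27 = -12.52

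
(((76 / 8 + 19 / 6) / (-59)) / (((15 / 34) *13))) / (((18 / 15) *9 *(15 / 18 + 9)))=-1292 / 3665493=-0.00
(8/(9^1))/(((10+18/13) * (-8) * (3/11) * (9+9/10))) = -65/17982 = -0.00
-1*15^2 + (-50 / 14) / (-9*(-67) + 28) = -993850 / 4417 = -225.01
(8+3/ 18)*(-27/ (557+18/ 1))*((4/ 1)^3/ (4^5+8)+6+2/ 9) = -59584/ 24725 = -2.41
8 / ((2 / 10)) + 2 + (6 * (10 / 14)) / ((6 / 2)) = 304 / 7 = 43.43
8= 8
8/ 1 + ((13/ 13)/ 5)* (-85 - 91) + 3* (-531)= -8101/ 5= -1620.20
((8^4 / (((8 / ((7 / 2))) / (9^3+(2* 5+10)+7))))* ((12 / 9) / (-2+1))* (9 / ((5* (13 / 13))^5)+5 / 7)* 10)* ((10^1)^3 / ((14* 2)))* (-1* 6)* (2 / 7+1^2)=124917645312 / 35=3569075580.34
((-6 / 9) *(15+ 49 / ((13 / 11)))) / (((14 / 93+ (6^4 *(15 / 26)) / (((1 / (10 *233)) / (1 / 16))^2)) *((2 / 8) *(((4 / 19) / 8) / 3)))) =-0.00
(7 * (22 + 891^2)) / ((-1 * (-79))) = 5557321 / 79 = 70345.84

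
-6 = -6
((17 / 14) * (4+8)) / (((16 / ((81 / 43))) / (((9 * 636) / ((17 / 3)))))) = 1043199 / 602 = 1732.89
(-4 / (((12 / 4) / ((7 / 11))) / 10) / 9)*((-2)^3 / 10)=224 / 297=0.75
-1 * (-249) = 249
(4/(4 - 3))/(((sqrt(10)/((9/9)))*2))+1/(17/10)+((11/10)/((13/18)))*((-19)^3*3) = -34630441/1105+sqrt(10)/5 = -31339.13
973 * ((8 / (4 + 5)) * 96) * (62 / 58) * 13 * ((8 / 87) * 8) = 6424477696 / 7569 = 848788.17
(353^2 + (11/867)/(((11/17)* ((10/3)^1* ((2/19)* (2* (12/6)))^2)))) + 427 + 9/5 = 272082325/2176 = 125037.83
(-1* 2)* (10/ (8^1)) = -5/ 2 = -2.50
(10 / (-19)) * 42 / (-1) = 22.11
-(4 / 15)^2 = -16 / 225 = -0.07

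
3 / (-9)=-1 / 3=-0.33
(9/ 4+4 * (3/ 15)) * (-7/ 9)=-427/ 180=-2.37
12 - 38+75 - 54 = -5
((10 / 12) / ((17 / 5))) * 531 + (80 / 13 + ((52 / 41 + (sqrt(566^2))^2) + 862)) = 5823605625 / 18122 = 321355.57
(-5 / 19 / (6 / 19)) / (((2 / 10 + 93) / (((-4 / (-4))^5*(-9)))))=75 / 932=0.08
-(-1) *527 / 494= 527 / 494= 1.07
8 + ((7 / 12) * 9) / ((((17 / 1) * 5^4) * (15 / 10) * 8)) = 1360007 / 170000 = 8.00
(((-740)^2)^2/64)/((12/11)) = 12884856875/3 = 4294952291.67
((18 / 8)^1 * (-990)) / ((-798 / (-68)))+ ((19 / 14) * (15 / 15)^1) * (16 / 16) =-50129 / 266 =-188.45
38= 38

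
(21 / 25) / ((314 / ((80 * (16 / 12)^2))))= 896 / 2355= 0.38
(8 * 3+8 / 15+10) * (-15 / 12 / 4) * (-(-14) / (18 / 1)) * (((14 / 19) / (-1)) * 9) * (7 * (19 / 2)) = 88837 / 24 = 3701.54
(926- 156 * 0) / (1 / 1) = 926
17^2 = 289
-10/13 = -0.77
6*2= 12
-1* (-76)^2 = -5776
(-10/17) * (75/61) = -750/1037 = -0.72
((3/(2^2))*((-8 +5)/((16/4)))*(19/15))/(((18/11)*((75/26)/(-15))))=2.26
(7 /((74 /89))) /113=623 /8362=0.07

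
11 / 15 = 0.73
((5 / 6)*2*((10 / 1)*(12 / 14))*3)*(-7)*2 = -600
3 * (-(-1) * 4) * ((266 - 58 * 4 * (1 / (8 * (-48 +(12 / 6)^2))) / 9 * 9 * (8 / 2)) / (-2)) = -17730 / 11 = -1611.82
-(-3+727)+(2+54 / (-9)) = -728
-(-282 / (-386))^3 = -2803221 / 7189057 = -0.39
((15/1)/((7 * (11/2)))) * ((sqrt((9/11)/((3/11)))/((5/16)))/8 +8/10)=12 * sqrt(3)/77 +24/77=0.58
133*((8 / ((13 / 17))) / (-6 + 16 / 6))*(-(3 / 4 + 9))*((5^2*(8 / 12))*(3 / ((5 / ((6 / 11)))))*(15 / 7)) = 523260 / 11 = 47569.09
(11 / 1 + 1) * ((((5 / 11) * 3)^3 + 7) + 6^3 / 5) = 4211472 / 6655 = 632.83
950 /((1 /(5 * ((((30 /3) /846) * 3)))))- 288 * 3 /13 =186926 /1833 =101.98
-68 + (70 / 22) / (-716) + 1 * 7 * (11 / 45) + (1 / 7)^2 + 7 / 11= -1139882587 / 17366580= -65.64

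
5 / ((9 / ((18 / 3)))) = 10 / 3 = 3.33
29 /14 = 2.07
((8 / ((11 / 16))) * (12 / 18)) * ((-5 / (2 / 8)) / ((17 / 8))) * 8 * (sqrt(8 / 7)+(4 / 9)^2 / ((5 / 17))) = -1016.71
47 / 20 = 2.35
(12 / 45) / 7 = 4 / 105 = 0.04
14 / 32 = 7 / 16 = 0.44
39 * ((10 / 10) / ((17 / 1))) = 39 / 17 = 2.29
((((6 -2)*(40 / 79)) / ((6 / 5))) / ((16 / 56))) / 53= 1400 / 12561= 0.11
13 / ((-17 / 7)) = -91 / 17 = -5.35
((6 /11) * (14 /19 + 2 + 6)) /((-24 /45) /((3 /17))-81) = -44820 /790229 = -0.06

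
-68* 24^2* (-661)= 25890048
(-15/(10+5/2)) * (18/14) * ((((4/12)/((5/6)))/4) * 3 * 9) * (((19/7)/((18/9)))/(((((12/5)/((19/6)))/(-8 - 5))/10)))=969.73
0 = 0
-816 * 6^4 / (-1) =1057536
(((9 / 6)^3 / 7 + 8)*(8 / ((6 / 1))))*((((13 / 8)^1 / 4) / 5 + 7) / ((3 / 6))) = 107635 / 672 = 160.17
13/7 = 1.86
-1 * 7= -7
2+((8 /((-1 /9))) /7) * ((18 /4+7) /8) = -179 /14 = -12.79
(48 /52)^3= 1728 /2197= 0.79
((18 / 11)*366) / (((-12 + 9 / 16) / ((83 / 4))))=-11952 / 11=-1086.55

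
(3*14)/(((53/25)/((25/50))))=525/53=9.91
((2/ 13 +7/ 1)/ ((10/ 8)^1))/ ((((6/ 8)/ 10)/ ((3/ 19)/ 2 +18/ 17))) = 364560/ 4199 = 86.82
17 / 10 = 1.70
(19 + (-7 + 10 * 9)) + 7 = 109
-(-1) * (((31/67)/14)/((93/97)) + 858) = 2414509/2814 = 858.03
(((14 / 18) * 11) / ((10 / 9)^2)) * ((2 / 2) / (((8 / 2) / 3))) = 2079 / 400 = 5.20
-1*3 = -3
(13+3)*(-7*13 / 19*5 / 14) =-520 / 19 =-27.37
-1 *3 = -3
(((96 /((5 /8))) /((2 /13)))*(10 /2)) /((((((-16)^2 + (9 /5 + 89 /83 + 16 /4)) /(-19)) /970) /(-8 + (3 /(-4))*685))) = 1660080775600 /9091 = 182607059.25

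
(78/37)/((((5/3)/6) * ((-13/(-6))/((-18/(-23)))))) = 11664/4255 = 2.74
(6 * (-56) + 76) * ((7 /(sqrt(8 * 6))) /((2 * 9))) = -455 * sqrt(3) /54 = -14.59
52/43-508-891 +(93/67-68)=-4218944/2881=-1464.40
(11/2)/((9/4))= 22/9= 2.44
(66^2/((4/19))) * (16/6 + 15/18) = 144837/2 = 72418.50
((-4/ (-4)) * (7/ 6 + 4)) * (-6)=-31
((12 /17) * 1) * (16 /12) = 16 /17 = 0.94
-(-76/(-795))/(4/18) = -114/265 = -0.43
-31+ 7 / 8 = -241 / 8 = -30.12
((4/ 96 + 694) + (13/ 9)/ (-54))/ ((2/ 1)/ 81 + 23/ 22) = 648.52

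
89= 89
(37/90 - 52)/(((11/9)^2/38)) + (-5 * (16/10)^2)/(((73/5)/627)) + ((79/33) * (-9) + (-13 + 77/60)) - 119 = -1067527987/529980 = -2014.28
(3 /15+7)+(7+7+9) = 151 /5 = 30.20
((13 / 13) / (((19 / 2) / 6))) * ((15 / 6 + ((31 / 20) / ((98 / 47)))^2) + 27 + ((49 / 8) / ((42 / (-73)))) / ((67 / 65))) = 15230538349 / 1222589200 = 12.46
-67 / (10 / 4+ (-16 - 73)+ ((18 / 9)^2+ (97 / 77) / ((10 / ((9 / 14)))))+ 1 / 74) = 26723620 / 32868259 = 0.81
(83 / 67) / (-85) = -83 / 5695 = -0.01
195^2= 38025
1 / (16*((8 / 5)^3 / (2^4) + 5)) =125 / 10512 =0.01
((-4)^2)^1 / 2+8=16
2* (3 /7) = 6 /7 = 0.86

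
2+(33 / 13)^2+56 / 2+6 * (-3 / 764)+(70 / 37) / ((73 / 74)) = 180676961 / 4712734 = 38.34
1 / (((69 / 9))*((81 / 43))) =43 / 621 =0.07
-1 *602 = -602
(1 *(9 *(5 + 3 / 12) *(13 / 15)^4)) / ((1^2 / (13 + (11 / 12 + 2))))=38186057 / 90000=424.29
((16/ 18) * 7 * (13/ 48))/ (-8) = -91/ 432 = -0.21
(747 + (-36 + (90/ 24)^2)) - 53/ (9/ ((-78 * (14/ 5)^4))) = 868747843/ 30000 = 28958.26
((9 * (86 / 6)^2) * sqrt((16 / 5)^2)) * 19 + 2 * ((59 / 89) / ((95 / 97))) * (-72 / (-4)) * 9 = 952358588 / 8455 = 112638.51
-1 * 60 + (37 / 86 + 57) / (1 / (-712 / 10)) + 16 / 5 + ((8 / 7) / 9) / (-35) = -4145.84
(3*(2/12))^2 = 1/4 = 0.25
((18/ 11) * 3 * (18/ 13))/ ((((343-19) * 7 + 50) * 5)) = 486/ 828685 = 0.00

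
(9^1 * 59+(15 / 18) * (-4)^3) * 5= 7165 / 3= 2388.33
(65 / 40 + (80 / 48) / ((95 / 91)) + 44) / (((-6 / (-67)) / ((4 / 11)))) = 1442711 / 7524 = 191.75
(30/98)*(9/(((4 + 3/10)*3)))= 450/2107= 0.21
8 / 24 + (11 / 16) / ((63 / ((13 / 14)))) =4847 / 14112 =0.34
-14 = -14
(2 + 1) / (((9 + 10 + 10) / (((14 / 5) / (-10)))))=-21 / 725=-0.03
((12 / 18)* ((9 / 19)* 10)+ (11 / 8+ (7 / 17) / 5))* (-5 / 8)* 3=-178887 / 20672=-8.65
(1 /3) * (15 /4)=5 /4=1.25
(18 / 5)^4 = 104976 / 625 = 167.96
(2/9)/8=0.03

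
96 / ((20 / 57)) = 1368 / 5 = 273.60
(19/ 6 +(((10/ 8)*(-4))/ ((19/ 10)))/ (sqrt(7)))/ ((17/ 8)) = 76/ 51 - 400*sqrt(7)/ 2261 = 1.02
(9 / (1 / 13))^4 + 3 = 187388724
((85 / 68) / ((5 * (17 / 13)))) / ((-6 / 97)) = -1261 / 408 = -3.09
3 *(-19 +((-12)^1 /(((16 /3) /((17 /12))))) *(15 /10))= -2283 /32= -71.34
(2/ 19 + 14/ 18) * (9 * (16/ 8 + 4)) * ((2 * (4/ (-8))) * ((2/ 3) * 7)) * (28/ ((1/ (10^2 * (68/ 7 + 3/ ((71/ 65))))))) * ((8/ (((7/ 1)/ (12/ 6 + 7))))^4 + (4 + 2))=-40230991986345600/ 462707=-86947013955.58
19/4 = 4.75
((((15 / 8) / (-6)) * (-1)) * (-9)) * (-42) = 945 / 8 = 118.12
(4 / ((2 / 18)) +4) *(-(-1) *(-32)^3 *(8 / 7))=-10485760 / 7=-1497965.71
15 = 15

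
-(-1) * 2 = 2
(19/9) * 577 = 10963/9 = 1218.11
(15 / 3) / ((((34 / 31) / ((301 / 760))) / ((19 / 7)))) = 1333 / 272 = 4.90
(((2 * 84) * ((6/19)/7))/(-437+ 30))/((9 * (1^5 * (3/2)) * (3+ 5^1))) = -4/23199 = -0.00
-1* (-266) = 266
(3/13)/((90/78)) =1/5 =0.20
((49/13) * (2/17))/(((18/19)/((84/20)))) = 6517/3315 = 1.97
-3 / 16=-0.19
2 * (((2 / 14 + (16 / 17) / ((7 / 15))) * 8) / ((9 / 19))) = 78128 / 1071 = 72.95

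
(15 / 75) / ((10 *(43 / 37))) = 37 / 2150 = 0.02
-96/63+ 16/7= 16/21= 0.76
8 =8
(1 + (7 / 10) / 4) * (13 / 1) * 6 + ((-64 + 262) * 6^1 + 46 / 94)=1203331 / 940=1280.14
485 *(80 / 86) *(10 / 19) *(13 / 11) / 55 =504400 / 98857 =5.10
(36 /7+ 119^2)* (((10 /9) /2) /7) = 495815 /441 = 1124.30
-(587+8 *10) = -667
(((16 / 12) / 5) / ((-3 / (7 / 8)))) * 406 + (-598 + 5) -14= -28736 / 45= -638.58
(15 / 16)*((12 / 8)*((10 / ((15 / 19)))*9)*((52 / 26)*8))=2565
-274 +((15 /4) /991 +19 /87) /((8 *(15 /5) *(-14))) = -31750004173 /115875648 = -274.00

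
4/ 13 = 0.31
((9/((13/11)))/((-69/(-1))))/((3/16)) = 176/299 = 0.59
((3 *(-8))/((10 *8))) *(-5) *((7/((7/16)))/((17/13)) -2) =261/17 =15.35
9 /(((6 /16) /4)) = 96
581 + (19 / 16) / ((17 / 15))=158317 / 272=582.05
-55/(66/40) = -100/3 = -33.33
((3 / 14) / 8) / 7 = 3 / 784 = 0.00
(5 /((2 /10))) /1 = 25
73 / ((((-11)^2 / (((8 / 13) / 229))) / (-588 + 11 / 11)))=-342808 / 360217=-0.95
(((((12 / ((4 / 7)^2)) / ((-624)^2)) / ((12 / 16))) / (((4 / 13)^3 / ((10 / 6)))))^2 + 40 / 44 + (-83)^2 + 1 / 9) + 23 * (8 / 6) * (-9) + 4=14245843991702699 / 2152583921664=6618.02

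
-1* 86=-86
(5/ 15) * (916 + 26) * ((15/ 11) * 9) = 42390/ 11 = 3853.64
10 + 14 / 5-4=44 / 5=8.80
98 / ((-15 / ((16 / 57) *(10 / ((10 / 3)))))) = -1568 / 285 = -5.50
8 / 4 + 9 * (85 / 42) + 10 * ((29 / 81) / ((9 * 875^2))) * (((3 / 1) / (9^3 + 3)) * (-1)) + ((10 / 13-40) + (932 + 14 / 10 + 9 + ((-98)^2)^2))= 92237739.38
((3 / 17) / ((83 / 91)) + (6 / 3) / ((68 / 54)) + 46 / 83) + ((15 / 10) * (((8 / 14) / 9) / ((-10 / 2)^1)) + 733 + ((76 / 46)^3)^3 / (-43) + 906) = 18808879011753167576987 / 11474540220039182895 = 1639.18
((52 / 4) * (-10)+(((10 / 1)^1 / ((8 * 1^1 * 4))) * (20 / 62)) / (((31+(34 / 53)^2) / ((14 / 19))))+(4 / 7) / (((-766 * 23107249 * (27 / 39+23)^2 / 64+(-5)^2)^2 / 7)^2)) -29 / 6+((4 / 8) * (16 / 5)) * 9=-27112538991837667405064228719941220067584834196644151839487619733 / 225129294371072974549301331807194477468117496729062205318169380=-120.43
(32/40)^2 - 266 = -265.36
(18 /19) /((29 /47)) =846 /551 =1.54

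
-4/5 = -0.80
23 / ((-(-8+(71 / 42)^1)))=966 / 265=3.65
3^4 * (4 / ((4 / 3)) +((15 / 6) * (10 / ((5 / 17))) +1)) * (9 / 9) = 7209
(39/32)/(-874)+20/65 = 111365/363584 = 0.31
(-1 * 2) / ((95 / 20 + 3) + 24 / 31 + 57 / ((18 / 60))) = -248 / 24617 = -0.01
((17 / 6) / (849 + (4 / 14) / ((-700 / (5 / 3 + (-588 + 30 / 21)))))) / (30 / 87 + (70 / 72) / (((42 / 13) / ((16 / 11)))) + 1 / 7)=8788920525 / 2437782128069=0.00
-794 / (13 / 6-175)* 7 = 32.16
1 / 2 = 0.50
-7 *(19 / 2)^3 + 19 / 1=-47861 / 8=-5982.62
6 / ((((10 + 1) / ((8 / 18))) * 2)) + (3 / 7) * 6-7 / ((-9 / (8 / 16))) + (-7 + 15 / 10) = -1676 / 693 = -2.42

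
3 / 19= 0.16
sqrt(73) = 8.54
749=749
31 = 31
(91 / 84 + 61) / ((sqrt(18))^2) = 745 / 216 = 3.45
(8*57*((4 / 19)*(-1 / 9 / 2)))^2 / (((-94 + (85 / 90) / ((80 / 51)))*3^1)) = -40960 / 403479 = -0.10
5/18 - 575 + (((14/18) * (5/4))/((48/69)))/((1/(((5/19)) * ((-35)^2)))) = -151015/1216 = -124.19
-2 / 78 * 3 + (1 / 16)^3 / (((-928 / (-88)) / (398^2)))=5544159 / 1544192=3.59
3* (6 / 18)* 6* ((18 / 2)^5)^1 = 354294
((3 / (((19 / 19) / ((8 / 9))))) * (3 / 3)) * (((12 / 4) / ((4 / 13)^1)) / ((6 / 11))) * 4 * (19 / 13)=836 / 3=278.67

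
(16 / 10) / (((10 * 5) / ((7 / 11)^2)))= 196 / 15125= 0.01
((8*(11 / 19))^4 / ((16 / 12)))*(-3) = -134931456 / 130321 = -1035.38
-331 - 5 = -336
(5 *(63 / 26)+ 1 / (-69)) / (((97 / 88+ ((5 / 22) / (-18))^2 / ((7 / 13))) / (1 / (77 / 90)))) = 4642252560 / 361880597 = 12.83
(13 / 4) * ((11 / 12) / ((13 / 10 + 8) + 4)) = 715 / 3192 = 0.22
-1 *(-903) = 903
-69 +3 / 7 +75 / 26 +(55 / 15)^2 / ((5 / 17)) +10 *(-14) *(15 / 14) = -1392101 / 8190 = -169.98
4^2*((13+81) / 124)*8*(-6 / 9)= -6016 / 93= -64.69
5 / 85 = 1 / 17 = 0.06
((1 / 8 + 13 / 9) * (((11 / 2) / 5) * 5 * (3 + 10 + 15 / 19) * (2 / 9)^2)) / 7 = 162833 / 193914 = 0.84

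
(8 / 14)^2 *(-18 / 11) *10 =-2880 / 539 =-5.34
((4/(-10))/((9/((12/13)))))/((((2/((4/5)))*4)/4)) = -16/975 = -0.02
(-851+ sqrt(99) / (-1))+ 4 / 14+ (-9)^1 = -6018 / 7 - 3 * sqrt(11) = -869.66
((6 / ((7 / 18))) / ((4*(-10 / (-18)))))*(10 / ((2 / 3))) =729 / 7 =104.14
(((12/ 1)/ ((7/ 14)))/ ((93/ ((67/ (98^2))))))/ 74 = 67/ 2753947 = 0.00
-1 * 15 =-15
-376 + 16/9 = -3368/9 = -374.22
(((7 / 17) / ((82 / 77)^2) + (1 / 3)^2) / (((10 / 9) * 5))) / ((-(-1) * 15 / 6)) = 97567 / 2857700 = 0.03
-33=-33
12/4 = 3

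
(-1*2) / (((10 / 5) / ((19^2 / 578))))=-361 / 578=-0.62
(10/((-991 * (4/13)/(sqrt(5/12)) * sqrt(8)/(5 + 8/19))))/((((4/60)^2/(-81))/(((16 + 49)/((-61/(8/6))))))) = -881229375 * sqrt(30)/4594276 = -1050.59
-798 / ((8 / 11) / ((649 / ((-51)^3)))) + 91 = 17044475 / 176868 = 96.37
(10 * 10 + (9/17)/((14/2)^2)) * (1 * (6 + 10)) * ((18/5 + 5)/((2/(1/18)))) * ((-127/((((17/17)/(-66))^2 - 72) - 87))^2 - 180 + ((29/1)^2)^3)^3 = 332881874080582696148686850298546972568612835018734631102661064110956/4137745026444824202754627359792684164565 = 80450069289696382131628990000.00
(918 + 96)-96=918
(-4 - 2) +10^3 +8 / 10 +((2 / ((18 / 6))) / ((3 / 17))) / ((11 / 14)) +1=495301 / 495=1000.61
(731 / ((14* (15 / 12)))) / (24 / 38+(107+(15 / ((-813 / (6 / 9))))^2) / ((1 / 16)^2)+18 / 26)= 238685159466 / 156527783423165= 0.00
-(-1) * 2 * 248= 496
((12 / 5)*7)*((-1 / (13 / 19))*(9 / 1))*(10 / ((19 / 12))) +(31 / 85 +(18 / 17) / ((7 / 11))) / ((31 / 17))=-19670549 / 14105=-1394.58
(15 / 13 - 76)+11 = -830 / 13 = -63.85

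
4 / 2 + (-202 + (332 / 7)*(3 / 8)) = -2551 / 14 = -182.21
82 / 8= 41 / 4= 10.25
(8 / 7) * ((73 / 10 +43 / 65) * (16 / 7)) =13248 / 637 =20.80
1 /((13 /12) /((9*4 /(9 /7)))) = 336 /13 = 25.85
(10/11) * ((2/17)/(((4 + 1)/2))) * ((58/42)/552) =29/270963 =0.00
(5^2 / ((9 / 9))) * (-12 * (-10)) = 3000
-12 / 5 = -2.40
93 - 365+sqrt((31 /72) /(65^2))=-272+sqrt(62) /780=-271.99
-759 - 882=-1641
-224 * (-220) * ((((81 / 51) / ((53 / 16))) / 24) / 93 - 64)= -88091843840 / 27931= -3153909.41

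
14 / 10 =7 / 5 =1.40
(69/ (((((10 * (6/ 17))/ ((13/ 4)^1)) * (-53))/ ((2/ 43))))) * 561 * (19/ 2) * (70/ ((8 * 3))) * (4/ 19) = -6653647/ 36464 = -182.47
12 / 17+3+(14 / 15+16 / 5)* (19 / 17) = 2123 / 255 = 8.33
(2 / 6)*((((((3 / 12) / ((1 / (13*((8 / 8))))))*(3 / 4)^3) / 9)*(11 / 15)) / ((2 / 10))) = 143 / 768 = 0.19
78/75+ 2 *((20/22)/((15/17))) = 2558/825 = 3.10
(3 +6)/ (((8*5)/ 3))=27/ 40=0.68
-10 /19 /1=-10 /19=-0.53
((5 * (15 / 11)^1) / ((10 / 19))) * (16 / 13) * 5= 11400 / 143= 79.72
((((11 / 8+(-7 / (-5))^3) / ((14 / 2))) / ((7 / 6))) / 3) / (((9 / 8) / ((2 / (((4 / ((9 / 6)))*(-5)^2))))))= 1373 / 306250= 0.00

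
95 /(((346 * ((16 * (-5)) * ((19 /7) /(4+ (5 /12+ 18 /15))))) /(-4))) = 2359 /83040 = 0.03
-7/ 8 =-0.88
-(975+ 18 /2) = -984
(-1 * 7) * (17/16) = -119/16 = -7.44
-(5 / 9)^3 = -125 / 729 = -0.17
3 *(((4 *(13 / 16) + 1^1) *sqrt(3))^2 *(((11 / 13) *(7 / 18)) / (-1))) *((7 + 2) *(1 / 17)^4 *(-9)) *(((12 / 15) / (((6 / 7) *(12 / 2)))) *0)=0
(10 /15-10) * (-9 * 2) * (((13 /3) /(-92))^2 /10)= 1183 /31740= 0.04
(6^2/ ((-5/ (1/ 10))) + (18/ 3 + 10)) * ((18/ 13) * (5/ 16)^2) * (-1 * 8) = -1719/ 104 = -16.53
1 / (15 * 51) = 0.00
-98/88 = -49/44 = -1.11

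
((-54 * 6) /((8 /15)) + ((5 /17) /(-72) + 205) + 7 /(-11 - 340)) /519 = -19214887 /24774984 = -0.78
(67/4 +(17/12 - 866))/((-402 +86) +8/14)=35609/13248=2.69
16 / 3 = 5.33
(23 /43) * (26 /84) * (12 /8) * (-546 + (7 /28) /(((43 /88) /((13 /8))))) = -28036931 /207088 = -135.39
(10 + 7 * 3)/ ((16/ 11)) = 341/ 16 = 21.31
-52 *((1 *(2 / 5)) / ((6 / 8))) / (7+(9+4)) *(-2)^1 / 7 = 208 / 525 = 0.40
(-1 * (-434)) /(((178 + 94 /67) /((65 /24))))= 189007 /28848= 6.55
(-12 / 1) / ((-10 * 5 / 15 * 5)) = 18 / 25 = 0.72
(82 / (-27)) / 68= -41 / 918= -0.04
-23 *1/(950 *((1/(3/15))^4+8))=-23/601350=-0.00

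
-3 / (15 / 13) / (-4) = 13 / 20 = 0.65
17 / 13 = 1.31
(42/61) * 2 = 84/61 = 1.38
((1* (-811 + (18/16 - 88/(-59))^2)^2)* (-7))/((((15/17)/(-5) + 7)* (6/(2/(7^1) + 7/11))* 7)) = -12913151350081648269/886638743158784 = -14564.16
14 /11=1.27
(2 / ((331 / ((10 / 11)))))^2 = 400 / 13256881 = 0.00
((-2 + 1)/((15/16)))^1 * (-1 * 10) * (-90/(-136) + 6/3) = 1448/51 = 28.39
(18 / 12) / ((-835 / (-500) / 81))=12150 / 167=72.75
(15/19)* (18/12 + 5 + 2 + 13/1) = 645/38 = 16.97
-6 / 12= -1 / 2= -0.50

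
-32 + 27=-5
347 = 347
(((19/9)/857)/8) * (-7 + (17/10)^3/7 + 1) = -704653/431928000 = -0.00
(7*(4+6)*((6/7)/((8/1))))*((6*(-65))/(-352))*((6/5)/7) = 1755/1232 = 1.42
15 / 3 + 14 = 19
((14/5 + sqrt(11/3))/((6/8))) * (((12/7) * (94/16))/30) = 47 * sqrt(33)/315 + 94/75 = 2.11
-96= -96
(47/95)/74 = 0.01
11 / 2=5.50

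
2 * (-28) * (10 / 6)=-280 / 3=-93.33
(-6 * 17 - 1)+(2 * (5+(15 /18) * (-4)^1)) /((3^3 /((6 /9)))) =-25009 /243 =-102.92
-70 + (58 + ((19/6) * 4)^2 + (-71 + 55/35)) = 4978/63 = 79.02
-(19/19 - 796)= 795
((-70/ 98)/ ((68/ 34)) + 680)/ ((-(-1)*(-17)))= -9515/ 238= -39.98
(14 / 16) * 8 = 7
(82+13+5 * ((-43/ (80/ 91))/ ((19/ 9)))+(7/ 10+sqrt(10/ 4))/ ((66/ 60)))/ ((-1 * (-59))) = -67579/ 197296+5 * sqrt(10)/ 649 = -0.32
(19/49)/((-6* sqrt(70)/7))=-0.05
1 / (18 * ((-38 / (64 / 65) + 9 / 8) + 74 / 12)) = -16 / 9015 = -0.00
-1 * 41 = -41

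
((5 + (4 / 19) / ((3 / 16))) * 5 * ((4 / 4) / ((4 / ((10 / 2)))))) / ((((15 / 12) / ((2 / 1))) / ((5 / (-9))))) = -17450 / 513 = -34.02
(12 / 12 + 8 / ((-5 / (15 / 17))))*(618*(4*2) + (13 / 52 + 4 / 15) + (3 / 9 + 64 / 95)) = -773829 / 380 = -2036.39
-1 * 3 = -3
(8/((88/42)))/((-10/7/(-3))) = 441/55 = 8.02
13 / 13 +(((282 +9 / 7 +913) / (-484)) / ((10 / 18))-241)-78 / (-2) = -205.45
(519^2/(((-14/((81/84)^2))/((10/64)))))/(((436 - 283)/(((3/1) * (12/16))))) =-981820845/23883776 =-41.11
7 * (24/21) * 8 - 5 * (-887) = 4499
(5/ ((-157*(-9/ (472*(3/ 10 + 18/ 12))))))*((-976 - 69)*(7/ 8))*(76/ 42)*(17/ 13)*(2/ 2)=-39829130/ 6123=-6504.84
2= 2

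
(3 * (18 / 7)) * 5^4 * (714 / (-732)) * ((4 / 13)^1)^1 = -1147500 / 793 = -1447.04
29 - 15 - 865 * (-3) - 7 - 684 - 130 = 1788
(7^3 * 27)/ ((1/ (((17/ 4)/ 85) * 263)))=2435643/ 20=121782.15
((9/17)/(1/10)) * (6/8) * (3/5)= 81/34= 2.38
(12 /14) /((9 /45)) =30 /7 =4.29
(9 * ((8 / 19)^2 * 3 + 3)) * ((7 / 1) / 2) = 80325 / 722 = 111.25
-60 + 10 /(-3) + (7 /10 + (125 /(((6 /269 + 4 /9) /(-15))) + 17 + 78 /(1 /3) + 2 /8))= -25957429 /6780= -3828.53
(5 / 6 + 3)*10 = 38.33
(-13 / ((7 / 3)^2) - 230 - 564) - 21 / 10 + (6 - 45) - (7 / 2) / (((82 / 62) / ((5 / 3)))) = -25370606 / 30135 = -841.90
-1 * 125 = -125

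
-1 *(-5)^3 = 125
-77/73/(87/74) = -5698/6351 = -0.90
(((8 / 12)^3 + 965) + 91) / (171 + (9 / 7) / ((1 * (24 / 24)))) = 99820 / 16281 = 6.13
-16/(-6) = 8/3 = 2.67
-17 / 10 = -1.70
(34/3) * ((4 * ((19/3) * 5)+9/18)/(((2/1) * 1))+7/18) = 39151/54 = 725.02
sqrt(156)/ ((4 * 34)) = sqrt(39)/ 68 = 0.09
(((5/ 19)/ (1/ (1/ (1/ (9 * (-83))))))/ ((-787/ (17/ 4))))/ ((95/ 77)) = 977823/ 1136428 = 0.86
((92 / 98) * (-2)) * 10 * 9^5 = -54325080 / 49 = -1108675.10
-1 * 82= -82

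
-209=-209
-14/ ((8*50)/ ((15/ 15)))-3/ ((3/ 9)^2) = -5407/ 200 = -27.04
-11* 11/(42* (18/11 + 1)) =-1331/1218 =-1.09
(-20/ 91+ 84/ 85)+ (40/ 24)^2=246871/ 69615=3.55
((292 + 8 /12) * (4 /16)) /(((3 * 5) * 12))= 439 /1080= 0.41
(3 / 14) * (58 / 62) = 87 / 434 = 0.20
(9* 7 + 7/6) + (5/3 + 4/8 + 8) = 223/3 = 74.33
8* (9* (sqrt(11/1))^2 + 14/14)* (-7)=-5600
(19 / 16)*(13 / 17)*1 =247 / 272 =0.91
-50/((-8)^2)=-25/32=-0.78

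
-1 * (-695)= 695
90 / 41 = 2.20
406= 406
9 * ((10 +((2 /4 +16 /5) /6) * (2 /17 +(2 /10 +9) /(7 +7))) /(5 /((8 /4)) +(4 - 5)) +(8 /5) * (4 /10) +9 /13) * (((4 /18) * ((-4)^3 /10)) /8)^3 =-1482298112 /3524259375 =-0.42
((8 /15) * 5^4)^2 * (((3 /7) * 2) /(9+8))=2000000 /357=5602.24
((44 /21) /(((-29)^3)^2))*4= 176 /12491289741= 0.00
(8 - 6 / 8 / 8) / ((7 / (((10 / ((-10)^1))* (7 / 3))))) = -2.64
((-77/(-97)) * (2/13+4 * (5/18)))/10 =5698/56745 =0.10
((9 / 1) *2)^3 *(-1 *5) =-29160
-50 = -50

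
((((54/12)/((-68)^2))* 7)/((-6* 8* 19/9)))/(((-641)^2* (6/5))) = -315/2310295112704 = -0.00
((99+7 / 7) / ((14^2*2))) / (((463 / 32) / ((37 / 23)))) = 14800 / 521801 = 0.03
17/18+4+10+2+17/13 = 4271/234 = 18.25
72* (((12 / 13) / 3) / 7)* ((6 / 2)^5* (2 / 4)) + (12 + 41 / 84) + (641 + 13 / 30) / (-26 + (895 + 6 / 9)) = 5666049023 / 14245140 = 397.75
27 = 27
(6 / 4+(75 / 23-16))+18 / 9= -425 / 46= -9.24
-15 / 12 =-5 / 4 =-1.25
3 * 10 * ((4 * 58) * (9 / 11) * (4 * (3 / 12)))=62640 / 11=5694.55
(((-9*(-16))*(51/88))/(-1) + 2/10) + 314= 12691/55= 230.75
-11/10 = -1.10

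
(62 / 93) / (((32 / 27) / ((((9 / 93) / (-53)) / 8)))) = -27 / 210304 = -0.00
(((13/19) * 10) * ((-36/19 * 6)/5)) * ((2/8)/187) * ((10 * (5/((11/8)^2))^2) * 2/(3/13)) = -12460032000/988369987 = -12.61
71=71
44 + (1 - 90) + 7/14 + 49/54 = -43.59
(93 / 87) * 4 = 124 / 29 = 4.28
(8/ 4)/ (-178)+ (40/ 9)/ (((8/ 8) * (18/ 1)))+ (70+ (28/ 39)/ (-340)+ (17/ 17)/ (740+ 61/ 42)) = 17422999231774/ 248067493245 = 70.23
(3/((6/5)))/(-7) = -5/14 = -0.36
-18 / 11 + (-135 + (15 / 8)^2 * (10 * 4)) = 3.99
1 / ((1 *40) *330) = 1 / 13200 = 0.00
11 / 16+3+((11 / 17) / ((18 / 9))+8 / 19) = 4.43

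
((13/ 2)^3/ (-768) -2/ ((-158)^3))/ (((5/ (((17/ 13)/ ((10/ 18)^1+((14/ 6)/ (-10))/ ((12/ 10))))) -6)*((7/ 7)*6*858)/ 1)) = 18414487499/ 1224600202315776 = 0.00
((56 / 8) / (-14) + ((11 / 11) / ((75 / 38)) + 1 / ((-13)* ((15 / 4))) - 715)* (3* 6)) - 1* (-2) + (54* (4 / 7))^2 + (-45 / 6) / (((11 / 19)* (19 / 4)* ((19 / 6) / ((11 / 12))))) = -7206353397 / 605150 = -11908.38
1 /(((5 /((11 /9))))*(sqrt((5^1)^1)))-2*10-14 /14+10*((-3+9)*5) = 279.11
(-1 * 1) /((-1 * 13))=0.08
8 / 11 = 0.73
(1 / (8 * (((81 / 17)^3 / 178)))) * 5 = 2186285 / 2125764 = 1.03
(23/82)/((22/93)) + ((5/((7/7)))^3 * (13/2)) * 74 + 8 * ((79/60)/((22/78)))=542675051/9020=60163.53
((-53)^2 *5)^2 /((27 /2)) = 394524050 /27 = 14612001.85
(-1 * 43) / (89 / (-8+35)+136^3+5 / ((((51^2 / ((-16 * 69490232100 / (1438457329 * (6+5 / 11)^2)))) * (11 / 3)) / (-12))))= -56581608275000667 / 3309970677653430975947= -0.00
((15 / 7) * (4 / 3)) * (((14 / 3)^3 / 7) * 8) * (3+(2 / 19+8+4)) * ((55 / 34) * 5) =353584000 / 8721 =40543.97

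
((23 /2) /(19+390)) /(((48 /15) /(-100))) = -2875 /3272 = -0.88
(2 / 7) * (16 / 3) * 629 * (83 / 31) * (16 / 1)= 26729984 / 651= 41059.88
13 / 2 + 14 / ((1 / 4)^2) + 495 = 1451 / 2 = 725.50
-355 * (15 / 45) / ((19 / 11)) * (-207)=269445 / 19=14181.32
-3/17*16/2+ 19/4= 227/68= 3.34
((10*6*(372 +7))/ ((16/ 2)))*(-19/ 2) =-108015/ 4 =-27003.75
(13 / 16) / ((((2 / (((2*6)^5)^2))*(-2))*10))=-6288482304 / 5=-1257696460.80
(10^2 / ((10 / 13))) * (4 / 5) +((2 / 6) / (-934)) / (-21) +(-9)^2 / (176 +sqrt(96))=2965799098 / 28391265 - 81 * sqrt(6) / 7720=104.44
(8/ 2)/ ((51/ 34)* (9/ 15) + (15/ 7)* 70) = 40/ 1509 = 0.03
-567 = -567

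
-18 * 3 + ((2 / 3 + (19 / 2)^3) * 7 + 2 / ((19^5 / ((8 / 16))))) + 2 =353841975421 / 59426376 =5954.29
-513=-513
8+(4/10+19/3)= 221/15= 14.73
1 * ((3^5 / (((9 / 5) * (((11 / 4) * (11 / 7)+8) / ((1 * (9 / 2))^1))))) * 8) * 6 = 54432 / 23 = 2366.61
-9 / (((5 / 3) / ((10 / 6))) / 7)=-63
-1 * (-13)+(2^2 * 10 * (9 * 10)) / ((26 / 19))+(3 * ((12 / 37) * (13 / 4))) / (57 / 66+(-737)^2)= 15195918938723 / 5747823497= 2643.77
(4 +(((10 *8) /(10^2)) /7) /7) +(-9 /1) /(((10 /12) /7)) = -17538 /245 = -71.58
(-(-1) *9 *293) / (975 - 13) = 2637 / 962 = 2.74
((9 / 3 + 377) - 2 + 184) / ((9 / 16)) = 8992 / 9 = 999.11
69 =69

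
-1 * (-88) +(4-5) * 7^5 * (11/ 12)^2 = -2020975/ 144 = -14034.55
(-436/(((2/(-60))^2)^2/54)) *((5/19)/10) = -9535320000/19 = -501858947.37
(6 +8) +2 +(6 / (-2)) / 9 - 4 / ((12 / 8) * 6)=137 / 9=15.22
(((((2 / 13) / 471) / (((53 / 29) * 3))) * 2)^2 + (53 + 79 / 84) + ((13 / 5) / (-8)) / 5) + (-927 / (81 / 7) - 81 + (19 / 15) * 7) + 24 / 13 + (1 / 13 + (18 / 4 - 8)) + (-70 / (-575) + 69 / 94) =-142136889131915199049 / 1434420545685636600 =-99.09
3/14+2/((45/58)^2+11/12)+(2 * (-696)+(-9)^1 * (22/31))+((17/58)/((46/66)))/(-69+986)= -202958447510184/145296679367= -1396.86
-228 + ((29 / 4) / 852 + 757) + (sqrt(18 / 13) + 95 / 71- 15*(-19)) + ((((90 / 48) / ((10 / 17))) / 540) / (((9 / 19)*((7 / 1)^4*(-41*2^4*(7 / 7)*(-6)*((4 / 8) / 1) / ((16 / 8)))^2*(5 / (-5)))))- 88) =728.52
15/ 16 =0.94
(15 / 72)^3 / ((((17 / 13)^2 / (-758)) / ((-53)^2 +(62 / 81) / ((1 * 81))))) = -147556778682625 / 13106043648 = -11258.68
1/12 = 0.08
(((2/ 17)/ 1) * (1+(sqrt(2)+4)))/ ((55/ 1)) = 2 * sqrt(2)/ 935+2/ 187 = 0.01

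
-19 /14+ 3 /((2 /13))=127 /7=18.14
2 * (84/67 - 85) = -11222/67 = -167.49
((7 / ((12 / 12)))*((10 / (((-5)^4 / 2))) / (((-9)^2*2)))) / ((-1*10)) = -7 / 50625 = -0.00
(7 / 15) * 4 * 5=28 / 3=9.33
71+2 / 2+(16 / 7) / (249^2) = 31248520 / 434007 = 72.00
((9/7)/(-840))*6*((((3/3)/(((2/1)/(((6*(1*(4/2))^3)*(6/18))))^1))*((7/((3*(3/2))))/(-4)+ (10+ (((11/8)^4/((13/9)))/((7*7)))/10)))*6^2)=-20322921609/799052800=-25.43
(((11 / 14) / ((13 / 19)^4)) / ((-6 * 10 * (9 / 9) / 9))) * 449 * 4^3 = -15447730056 / 999635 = -15453.37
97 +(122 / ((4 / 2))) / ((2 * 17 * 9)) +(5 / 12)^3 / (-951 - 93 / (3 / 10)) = 3600566483 / 37043136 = 97.20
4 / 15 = 0.27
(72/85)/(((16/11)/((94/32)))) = 4653/2720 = 1.71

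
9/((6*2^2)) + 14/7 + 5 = 59/8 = 7.38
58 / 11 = 5.27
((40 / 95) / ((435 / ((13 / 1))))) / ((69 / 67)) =6968 / 570285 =0.01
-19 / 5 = -3.80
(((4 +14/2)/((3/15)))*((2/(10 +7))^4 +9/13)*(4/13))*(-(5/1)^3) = -20677167500/14115049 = -1464.90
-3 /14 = -0.21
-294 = -294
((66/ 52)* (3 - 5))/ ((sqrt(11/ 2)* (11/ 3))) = -9* sqrt(22)/ 143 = -0.30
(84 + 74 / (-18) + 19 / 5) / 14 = 5.98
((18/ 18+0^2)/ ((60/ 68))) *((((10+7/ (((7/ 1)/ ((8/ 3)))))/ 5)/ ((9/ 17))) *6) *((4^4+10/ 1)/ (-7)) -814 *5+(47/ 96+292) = -108302449/ 21600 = -5014.00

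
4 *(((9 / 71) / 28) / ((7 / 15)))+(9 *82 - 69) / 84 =111371 / 13916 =8.00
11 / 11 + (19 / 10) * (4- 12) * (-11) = 841 / 5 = 168.20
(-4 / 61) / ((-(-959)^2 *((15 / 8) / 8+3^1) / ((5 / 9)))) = 1280 / 104515307883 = 0.00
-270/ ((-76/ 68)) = 241.58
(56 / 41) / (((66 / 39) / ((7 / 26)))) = 98 / 451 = 0.22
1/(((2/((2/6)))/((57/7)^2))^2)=1172889/9604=122.13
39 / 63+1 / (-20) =239 / 420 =0.57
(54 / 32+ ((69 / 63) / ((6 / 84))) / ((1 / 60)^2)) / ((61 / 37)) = 32679399 / 976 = 33482.99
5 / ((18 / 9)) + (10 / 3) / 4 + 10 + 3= 49 / 3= 16.33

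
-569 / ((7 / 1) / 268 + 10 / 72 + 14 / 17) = -11665638 / 20267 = -575.60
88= 88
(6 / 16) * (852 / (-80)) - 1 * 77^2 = -949279 / 160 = -5932.99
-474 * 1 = -474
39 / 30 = 13 / 10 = 1.30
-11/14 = -0.79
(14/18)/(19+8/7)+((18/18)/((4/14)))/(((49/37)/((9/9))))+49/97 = 5491517/1723302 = 3.19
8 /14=4 /7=0.57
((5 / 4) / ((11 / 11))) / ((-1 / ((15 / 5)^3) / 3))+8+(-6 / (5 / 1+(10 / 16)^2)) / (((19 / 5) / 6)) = -166073 / 1748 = -95.01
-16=-16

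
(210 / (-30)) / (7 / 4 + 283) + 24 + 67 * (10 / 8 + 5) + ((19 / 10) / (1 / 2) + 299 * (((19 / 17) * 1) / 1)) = 17784389 / 22780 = 780.70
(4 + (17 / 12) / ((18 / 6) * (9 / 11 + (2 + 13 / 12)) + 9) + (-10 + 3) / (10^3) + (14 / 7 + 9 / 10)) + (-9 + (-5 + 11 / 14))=-119623517 / 19131000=-6.25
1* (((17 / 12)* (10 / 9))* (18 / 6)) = 85 / 18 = 4.72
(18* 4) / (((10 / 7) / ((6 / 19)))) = 1512 / 95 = 15.92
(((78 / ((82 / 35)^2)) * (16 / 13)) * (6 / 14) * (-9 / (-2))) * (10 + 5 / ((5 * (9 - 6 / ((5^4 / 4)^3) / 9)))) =3779077075861500 / 11080810331707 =341.05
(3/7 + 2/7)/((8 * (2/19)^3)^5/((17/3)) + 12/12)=0.71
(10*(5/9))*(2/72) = 25/162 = 0.15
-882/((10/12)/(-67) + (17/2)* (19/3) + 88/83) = -2452401/152597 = -16.07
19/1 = 19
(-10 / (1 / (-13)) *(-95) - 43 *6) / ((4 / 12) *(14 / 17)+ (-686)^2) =-0.03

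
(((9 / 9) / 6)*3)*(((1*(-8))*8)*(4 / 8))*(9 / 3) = -48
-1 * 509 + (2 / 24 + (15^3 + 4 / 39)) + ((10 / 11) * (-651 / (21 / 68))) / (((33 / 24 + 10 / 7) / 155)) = -27771821525 / 269412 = -103083.09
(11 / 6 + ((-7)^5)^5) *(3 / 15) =-8046411717983789404831 / 30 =-268213723932792980161.03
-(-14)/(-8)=-7/4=-1.75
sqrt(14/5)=sqrt(70)/5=1.67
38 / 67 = 0.57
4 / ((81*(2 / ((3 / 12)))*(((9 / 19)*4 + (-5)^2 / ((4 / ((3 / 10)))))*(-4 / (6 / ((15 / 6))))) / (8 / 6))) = -304 / 232065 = -0.00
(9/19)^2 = 81/361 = 0.22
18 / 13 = 1.38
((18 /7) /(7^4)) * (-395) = -7110 /16807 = -0.42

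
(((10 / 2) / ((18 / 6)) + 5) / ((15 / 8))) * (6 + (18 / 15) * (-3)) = 128 / 15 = 8.53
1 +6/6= 2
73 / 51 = 1.43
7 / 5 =1.40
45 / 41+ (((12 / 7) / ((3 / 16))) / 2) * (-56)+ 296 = 1685 / 41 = 41.10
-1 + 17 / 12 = 5 / 12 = 0.42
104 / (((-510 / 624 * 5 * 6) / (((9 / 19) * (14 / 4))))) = -56784 / 8075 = -7.03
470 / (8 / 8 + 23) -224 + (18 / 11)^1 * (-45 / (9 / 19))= -359.87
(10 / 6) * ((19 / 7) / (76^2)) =0.00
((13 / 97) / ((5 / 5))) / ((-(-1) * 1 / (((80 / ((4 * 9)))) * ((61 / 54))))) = 7930 / 23571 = 0.34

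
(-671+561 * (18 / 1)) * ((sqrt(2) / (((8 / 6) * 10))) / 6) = 9427 * sqrt(2) / 80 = 166.65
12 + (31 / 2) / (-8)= 161 / 16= 10.06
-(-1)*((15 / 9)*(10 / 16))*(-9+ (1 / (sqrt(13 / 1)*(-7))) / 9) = -75 / 8 - 25*sqrt(13) / 19656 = -9.38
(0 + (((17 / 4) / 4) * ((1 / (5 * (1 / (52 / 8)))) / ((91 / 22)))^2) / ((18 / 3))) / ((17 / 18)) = 363 / 19600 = 0.02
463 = 463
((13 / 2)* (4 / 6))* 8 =104 / 3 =34.67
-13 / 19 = -0.68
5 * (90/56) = 225/28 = 8.04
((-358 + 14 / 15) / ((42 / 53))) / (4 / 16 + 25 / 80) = -2270944 / 2835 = -801.04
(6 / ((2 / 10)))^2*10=9000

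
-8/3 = -2.67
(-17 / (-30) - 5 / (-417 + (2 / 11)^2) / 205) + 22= 1400427551 / 62057190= 22.57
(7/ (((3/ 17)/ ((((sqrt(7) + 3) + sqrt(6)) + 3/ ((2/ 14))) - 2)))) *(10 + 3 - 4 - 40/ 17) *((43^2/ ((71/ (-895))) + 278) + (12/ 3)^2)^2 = 2111886081513551 *sqrt(6)/ 15123 + 2111886081513551 *sqrt(7)/ 15123 + 46461493793298122/ 15123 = 3783777190826.93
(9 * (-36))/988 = -81/247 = -0.33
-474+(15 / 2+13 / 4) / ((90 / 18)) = -9437 / 20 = -471.85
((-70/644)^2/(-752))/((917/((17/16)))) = -425/23346555904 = -0.00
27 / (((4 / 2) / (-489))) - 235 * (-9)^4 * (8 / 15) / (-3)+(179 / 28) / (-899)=6733572751 / 25172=267502.49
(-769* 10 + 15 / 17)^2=17086411225 / 289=59122530.19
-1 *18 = -18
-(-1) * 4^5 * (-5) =-5120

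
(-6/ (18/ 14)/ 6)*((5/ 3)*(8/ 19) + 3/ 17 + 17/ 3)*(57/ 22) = -7399/ 561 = -13.19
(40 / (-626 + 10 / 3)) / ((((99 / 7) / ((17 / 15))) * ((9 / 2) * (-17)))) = 28 / 416097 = 0.00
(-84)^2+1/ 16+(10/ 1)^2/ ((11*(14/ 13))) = 8703469/ 1232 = 7064.50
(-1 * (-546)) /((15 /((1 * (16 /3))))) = 2912 /15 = 194.13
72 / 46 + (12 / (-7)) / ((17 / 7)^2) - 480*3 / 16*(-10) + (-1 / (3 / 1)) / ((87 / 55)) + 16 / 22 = 17209363913 / 19083537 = 901.79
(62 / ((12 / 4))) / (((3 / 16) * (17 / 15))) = 4960 / 51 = 97.25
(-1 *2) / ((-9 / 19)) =4.22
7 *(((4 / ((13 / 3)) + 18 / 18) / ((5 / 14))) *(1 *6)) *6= 17640 / 13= 1356.92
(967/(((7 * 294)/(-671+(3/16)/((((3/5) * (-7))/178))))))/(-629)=36766307/72490992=0.51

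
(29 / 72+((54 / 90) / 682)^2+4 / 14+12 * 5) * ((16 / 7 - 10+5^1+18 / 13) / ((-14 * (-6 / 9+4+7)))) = 88917174809 / 159405682800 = 0.56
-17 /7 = -2.43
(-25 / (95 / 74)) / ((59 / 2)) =-740 / 1121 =-0.66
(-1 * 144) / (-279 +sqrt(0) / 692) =0.52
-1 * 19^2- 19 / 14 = -5073 / 14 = -362.36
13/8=1.62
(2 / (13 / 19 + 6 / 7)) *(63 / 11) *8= 134064 / 2255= 59.45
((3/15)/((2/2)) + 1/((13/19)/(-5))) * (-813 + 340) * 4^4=55942656/65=860656.25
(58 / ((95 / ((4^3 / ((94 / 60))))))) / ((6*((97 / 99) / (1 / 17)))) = 0.25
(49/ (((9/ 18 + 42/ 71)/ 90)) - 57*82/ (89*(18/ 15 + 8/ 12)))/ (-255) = -51655773/ 3283210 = -15.73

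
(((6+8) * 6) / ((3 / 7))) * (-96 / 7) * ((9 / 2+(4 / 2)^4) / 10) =-27552 / 5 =-5510.40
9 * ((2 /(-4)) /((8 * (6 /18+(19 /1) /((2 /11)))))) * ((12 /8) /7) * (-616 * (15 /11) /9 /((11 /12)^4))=1399680 /9209189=0.15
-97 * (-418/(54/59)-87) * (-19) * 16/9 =-432883840/243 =-1781414.98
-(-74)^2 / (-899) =5476 / 899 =6.09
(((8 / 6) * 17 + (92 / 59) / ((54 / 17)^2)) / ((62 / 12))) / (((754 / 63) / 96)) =7581728 / 213993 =35.43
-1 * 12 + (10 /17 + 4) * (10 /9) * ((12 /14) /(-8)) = -1493 /119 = -12.55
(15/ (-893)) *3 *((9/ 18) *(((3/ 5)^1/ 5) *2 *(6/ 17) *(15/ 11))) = -486/ 166991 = -0.00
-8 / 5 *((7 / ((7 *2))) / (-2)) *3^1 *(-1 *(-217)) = 1302 / 5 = 260.40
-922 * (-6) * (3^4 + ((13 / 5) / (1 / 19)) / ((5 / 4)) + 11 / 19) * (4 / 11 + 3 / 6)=159105852 / 275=578566.73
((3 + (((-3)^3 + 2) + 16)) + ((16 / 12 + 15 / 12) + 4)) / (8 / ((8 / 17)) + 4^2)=7 / 396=0.02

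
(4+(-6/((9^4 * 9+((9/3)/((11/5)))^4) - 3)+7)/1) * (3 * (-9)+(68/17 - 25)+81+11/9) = 976348334500/2593629333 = 376.44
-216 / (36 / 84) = -504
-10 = -10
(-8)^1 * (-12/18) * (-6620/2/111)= -52960/333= -159.04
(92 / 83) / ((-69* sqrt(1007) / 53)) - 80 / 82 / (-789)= 40 / 32349 - 4* sqrt(1007) / 4731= -0.03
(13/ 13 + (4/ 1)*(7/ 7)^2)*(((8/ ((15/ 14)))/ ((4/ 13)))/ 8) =91/ 6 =15.17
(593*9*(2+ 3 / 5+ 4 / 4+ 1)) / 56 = 122751 / 280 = 438.40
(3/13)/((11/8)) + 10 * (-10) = -14276/143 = -99.83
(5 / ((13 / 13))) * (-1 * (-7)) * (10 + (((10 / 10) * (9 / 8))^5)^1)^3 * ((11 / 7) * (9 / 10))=5726053678761750411 / 70368744177664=81372.12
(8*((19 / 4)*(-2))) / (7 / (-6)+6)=-15.72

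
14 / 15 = 0.93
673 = 673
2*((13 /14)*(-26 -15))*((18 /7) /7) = -9594 /343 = -27.97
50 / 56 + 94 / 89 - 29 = -67411 / 2492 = -27.05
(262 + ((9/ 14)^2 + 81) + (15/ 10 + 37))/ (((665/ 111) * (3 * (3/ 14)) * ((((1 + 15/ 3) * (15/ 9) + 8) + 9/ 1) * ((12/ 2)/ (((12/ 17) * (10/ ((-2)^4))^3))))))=69240875/ 656377344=0.11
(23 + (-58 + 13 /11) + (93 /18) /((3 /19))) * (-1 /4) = 217 /792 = 0.27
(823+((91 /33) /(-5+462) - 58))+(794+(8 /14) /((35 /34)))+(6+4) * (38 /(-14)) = 5662048016 /3694845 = 1532.42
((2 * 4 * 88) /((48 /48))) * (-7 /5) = -4928 /5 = -985.60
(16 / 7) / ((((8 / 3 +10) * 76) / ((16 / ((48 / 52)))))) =104 / 2527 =0.04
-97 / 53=-1.83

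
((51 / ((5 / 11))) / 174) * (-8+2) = -561 / 145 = -3.87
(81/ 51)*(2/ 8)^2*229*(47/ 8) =290601/ 2176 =133.55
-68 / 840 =-17 / 210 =-0.08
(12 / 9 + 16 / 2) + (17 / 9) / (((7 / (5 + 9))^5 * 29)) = 2980 / 261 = 11.42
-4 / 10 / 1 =-2 / 5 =-0.40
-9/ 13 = -0.69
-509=-509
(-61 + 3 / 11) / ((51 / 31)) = -20708 / 561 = -36.91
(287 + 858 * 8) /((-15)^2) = 7151 /225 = 31.78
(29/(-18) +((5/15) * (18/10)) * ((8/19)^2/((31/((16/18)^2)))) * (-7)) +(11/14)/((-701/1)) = -12092849369/7413421995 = -1.63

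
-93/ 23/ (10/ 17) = -1581/ 230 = -6.87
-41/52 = -0.79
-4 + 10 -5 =1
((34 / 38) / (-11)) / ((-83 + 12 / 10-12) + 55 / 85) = 1445 / 1654862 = 0.00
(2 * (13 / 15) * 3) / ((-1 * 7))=-26 / 35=-0.74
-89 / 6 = -14.83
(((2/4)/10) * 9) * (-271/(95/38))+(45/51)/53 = -2196789/45050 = -48.76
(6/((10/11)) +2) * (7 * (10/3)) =602/3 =200.67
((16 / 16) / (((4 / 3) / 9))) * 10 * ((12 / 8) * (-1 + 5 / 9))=-45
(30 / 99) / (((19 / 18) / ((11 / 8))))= 15 / 38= 0.39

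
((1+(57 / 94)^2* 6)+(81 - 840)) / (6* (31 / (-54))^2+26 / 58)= -23530616559 / 75519083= -311.59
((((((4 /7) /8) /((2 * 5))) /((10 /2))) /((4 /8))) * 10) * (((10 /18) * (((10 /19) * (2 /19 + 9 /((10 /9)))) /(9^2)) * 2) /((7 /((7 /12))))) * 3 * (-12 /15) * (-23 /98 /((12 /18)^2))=35857 /200593260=0.00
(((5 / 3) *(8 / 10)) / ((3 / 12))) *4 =21.33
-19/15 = -1.27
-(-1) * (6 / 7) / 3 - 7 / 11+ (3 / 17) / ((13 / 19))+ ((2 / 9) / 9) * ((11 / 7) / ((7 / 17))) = 14468 / 9648639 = 0.00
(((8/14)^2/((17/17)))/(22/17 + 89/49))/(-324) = -0.00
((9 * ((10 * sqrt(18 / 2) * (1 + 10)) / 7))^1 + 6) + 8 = 3068 / 7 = 438.29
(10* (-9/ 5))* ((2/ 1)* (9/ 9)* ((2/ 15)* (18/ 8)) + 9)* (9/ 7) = -7776/ 35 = -222.17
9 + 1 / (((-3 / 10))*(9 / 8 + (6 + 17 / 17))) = 335 / 39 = 8.59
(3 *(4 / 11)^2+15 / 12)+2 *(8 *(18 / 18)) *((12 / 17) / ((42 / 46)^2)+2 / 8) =23216071 / 1209516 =19.19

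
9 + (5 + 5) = 19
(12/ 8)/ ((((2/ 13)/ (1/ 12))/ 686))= 4459/ 8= 557.38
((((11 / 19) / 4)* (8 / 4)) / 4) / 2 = 11 / 304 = 0.04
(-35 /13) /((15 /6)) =-1.08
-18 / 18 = -1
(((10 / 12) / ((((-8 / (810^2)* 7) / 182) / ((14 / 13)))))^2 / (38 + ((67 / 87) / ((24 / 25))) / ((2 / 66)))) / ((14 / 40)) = 7282070302500000 / 44873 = 162281779745.06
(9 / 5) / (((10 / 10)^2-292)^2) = 1 / 47045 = 0.00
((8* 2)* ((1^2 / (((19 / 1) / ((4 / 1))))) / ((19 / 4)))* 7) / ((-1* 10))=-896 / 1805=-0.50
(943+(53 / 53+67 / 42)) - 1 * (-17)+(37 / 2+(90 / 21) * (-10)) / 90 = 1212529 / 1260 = 962.32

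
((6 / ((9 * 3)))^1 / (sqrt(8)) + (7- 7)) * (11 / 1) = 11 * sqrt(2) / 18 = 0.86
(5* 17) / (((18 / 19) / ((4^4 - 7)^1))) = 134045 / 6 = 22340.83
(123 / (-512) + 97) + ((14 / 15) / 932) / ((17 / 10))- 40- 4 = 320999063 / 6084096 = 52.76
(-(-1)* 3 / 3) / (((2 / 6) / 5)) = 15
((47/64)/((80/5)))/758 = 0.00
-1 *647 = -647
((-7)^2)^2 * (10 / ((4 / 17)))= 204085 / 2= 102042.50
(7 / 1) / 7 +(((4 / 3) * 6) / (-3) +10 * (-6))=-185 / 3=-61.67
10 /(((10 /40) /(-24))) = -960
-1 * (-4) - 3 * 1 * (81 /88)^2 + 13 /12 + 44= 1081255 /23232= 46.54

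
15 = 15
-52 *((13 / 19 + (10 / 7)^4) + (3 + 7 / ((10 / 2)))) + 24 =-104229236 / 228095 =-456.96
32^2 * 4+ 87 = 4183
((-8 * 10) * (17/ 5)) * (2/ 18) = -30.22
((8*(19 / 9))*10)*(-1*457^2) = -317450480 / 9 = -35272275.56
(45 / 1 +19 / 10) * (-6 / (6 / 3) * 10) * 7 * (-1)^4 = -9849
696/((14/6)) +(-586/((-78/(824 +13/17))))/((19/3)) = 37524583/29393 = 1276.65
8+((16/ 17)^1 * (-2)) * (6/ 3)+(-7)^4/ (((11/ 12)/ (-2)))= -978816/ 187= -5234.31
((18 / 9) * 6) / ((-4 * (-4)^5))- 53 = -53.00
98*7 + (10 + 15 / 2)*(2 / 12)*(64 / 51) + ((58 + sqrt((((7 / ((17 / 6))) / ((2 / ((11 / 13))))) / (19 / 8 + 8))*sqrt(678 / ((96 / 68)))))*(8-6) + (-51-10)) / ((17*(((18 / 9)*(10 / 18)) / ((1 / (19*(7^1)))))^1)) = 18*113^(1 / 4)*17^(3 / 4)*sqrt(249249) / 207367615 + 28068679 / 40698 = 689.68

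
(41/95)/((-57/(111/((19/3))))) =-4551/34295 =-0.13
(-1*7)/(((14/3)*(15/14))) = -7/5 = -1.40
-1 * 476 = -476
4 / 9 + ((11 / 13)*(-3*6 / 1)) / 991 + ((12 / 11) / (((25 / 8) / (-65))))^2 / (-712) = -9179545786 / 31215831075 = -0.29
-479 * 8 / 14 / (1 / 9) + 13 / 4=-68885 / 28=-2460.18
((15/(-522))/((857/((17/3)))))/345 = -17/30867426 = -0.00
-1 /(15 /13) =-13 /15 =-0.87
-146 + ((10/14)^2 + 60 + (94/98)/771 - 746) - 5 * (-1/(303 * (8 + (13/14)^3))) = -76617200285534/92144832171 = -831.49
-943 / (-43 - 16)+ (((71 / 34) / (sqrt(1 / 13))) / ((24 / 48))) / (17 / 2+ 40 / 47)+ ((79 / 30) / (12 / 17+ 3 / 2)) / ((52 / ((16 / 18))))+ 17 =6674 *sqrt(13) / 14943+ 256300724 / 7765875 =34.61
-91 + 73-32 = -50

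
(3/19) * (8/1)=1.26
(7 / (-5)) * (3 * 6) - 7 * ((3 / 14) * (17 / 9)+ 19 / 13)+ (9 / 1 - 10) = -15313 / 390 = -39.26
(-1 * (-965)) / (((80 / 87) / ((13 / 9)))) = 72761 / 48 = 1515.85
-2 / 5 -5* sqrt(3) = -9.06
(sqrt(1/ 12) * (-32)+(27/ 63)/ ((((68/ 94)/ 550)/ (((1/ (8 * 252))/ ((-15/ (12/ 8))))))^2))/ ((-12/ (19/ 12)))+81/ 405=1577987247121/ 7893110292480+19 * sqrt(3)/ 27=1.42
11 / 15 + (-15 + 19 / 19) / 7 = -19 / 15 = -1.27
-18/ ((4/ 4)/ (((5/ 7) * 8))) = -720/ 7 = -102.86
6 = 6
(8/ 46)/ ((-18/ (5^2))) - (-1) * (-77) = -15989/ 207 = -77.24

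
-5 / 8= -0.62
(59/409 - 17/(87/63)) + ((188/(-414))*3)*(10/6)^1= -35445184/2455227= -14.44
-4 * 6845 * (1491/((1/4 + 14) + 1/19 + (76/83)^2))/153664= -190837114635/10876281668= -17.55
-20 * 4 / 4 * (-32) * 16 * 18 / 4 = 46080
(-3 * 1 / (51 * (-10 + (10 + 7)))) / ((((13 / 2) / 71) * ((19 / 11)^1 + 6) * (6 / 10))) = -1562 / 78897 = -0.02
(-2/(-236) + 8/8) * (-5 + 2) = -357/118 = -3.03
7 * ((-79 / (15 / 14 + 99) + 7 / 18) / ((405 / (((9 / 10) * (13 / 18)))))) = -306397 / 68088600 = -0.00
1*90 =90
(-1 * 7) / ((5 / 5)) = -7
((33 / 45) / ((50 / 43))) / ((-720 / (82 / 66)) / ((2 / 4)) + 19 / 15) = -19393 / 35601050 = -0.00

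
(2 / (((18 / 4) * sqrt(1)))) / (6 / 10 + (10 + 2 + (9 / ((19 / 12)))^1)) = 380 / 15633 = 0.02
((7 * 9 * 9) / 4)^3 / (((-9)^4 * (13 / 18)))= 250047 / 416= 601.07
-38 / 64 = -19 / 32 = -0.59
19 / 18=1.06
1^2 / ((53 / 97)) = 97 / 53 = 1.83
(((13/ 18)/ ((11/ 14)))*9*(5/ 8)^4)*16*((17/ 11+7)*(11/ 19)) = 99.92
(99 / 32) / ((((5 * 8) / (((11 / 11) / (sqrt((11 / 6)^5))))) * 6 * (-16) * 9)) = -3 * sqrt(66) / 1239040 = -0.00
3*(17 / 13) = 51 / 13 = 3.92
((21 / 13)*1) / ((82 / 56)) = 588 / 533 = 1.10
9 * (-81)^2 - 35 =59014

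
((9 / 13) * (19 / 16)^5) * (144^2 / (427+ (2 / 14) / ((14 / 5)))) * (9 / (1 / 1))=796038591411 / 1114241024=714.42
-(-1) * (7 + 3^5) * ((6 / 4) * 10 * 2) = 7500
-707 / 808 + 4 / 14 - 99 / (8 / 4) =-2805 / 56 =-50.09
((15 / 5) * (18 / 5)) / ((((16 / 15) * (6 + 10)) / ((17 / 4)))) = 1377 / 512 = 2.69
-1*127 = -127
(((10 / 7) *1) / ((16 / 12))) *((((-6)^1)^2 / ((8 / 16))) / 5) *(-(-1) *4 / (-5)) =-432 / 35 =-12.34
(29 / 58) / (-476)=-1 / 952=-0.00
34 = 34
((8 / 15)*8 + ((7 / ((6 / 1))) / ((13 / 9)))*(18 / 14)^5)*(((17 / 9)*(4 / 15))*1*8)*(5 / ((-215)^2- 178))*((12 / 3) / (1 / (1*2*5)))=14475772544 / 116418465891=0.12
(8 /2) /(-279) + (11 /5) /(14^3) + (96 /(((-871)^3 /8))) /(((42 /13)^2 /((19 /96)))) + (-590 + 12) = -961217289539701 /1662966749080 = -578.01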